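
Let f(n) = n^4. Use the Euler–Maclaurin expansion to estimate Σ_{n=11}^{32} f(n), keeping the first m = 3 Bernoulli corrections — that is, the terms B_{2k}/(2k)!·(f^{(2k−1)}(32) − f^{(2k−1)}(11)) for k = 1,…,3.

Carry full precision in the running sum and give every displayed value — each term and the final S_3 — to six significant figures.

Integral: ∫_11^32 x^4 dx = 6.67868e+06.
Boundary: ½(f(11) + f(32)) = ½(14641.0 + 1.04858e+06) = 531608.
Integral + boundary = 7.21028e+06.
Order-1 term: 1/12 · (131072 − 5324.00) = 10479.0.
After k=1: 7.22076e+06.
Order-2 term: −1/720 · (768.000 − 264.000) = -0.700000.
After k=2: 7.22076e+06.
Order-3 term: 1/30240 · (0.00000 − 0.00000) = 0.00000.

S_3 ≈ 7.22076e+06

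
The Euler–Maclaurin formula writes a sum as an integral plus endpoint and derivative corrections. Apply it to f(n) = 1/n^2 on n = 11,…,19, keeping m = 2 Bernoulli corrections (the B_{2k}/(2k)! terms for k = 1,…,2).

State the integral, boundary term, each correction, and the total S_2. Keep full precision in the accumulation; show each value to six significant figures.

∫_11^19 1/x^2 dx evaluates to 0.0382775.
½[f(11) + f(19)] = ½[0.00826446 + 0.00277008] = 0.00551727.
Running total after boundary: 0.0437948.
Order-1 term: 1/12 · (-0.000291588 − (-0.00150263)) = 0.000100920.
After k=1: 0.0438957.
Order-2 term: −1/720 · (-9.69267e-06 − (-0.000149021)) = -1.93512e-07.

S_2 ≈ 0.0438955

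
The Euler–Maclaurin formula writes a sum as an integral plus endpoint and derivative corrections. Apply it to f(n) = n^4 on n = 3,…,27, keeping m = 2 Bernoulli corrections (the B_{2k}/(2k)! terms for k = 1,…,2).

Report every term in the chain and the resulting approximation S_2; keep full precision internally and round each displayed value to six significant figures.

S_2 ≈ 3.14204e+06

The integral term ∫_3^27 x^4 dx = 2.86973e+06.
½[f(3) + f(27)] = ½[81.0000 + 531441] = 265761.
Integral + boundary = 3.13549e+06.
Order-1 term: 1/12 · (78732.0 − 108.000) = 6552.00.
Running total after k=1: 3.14205e+06.
Order-2 term: −1/720 · (648.000 − 72.0000) = -0.800000.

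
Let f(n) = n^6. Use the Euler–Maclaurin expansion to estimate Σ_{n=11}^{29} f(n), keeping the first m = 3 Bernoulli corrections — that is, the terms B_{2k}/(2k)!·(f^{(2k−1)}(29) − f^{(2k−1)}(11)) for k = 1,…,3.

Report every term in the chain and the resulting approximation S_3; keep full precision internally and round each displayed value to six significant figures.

S_3 ≈ 2.76995e+09

The integral term ∫_11^29 x^6 dx = 2.46148e+09.
½[f(11) + f(29)] = ½[1.77156e+06 + 5.94823e+08] = 2.98297e+08.
Integral + boundary = 2.75978e+09.
Correction k=1: B_{2}/2! · (f^{(1)}(29) − f^{(1)}(11)) = 1/12 · (1.23067e+08 − 966306) = 1.01750e+07.
After k=1: 2.76996e+09.
Correction k=2: B_{4}/4! · (f^{(3)}(29) − f^{(3)}(11)) = −1/720 · (2.92668e+06 − 159720) = -3843.00.
After k=2: 2.76995e+09.
Correction k=3: B_{6}/6! · (f^{(5)}(29) − f^{(5)}(11)) = 1/30240 · (20880.0 − 7920.00) = 0.428571.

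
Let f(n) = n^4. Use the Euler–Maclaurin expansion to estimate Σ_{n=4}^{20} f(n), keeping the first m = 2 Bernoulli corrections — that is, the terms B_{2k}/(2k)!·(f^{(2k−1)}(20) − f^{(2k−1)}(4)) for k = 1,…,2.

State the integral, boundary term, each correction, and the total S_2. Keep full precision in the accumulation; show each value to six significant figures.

∫_4^20 x^4 dx evaluates to 639795.
Boundary: ½(f(4) + f(20)) = ½(256.000 + 160000) = 80128.0.
Running total after boundary: 719923.
Order-1 term: 1/12 · (32000.0 − 256.000) = 2645.33.
After k=1: 722569.
Order-2 term: −1/720 · (480.000 − 96.0000) = -0.533333.

S_2 ≈ 722568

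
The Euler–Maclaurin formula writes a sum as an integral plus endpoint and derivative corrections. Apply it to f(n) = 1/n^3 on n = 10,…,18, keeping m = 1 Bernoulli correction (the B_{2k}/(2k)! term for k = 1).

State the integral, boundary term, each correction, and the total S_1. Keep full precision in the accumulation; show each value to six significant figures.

S_1 ≈ 0.00406514

∫_10^18 1/x^3 dx evaluates to 0.00345679.
Boundary: ½(f(10) + f(18)) = ½(0.00100000 + 0.000171468) = 0.000585734.
Running total after boundary: 0.00404252.
Correction k=1: B_{2}/2! · (f^{(1)}(18) − f^{(1)}(10)) = 1/12 · (-2.85780e-05 − (-0.000300000)) = 2.26185e-05.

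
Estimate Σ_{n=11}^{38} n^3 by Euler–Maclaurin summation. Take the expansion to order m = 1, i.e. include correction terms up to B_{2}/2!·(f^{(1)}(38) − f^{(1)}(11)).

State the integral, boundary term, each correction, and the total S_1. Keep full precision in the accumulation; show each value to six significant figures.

∫_11^38 x^3 dx evaluates to 517624.
Boundary: ½(f(11) + f(38)) = ½(1331.00 + 54872.0) = 28101.5.
Integral + boundary = 545725.
Order-1 term: 1/12 · (4332.00 − 363.000) = 330.750.

S_1 ≈ 546056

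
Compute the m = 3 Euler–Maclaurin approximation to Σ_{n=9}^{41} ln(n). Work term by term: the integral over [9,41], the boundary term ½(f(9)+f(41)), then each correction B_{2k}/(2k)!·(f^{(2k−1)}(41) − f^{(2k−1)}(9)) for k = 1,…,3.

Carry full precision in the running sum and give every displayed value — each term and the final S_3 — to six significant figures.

∫_9^41 ln(x) dx evaluates to 100.481.
Boundary: ½(f(9) + f(41)) = ½(2.19722 + 3.71357) = 2.95540.
Integral + boundary = 103.437.
Order-1 term: 1/12 · (0.0243902 − 0.111111) = -0.00722674.
Partial sum through k=1: 103.430.
Order-2 term: −1/720 · (2.90187e-05 − 0.00274348) = 3.77009e-06.
Partial sum through k=2: 103.430.
Order-3 term: 1/30240 · (2.07153e-07 − 0.000406442) = -1.34337e-08.

S_3 ≈ 103.430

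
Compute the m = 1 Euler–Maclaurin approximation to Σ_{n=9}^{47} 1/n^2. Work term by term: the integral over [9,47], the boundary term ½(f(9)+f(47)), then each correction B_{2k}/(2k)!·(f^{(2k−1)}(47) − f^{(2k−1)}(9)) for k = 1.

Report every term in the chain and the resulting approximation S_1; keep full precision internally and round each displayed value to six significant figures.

S_1 ≈ 0.0964607

Integral: ∫_9^47 1/x^2 dx = 0.0898345.
Endpoint term: (f(9) + f(47))/2 = (0.0123457 + 0.000452694)/2 = 0.00639919.
Running total after boundary: 0.0962337.
Order-1 term: 1/12 · (-1.92636e-05 − (-0.00274348)) = 0.000227018.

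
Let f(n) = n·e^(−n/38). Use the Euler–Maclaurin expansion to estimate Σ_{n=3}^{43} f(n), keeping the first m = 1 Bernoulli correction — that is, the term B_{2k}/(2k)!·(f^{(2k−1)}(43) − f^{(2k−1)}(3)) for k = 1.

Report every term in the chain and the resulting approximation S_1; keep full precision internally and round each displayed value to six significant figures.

S_1 ≈ 455.248

The integral term ∫_3^43 x·e^(−x/38) dx = 447.002.
Boundary: ½(f(3) + f(43)) = ½(2.77227 + 13.8685) = 8.32039.
Running total after boundary: 455.323.
k=1: B_{2}/(2)! × [f^{(1)}(43) − f^{(1)}(3)] = 1/12 × (-0.0424373 − 0.851134) = -0.0744643.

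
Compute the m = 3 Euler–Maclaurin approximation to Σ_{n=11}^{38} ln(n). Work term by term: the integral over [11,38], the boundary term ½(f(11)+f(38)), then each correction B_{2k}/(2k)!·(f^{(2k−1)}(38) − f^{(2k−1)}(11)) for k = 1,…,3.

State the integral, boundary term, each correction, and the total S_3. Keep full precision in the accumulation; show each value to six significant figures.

The integral term ∫_11^38 ln(x) dx = 84.8514.
½[f(11) + f(38)] = ½[2.39790 + 3.63759] = 3.01774.
Running total after boundary: 87.8692.
Correction k=1: B_{2}/2! · (f^{(1)}(38) − f^{(1)}(11)) = 1/12 · (0.0263158 − 0.0909091) = -0.00538278.
Partial sum through k=1: 87.8638.
Correction k=2: B_{4}/4! · (f^{(3)}(38) − f^{(3)}(11)) = −1/720 · (3.64485e-05 − 0.00150263) = 2.03636e-06.
Partial sum through k=2: 87.8638.
Correction k=3: B_{6}/6! · (f^{(5)}(38) − f^{(5)}(11)) = 1/30240 · (3.02896e-07 − 0.000149021) = -4.91793e-09.

S_3 ≈ 87.8638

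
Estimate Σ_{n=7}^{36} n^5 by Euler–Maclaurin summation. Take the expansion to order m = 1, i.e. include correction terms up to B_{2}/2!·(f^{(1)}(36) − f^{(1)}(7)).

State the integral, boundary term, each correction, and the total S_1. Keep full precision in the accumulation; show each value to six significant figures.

S_1 ≈ 3.93718e+08

Integral: ∫_7^36 x^5 dx = 3.62777e+08.
Boundary: ½(f(7) + f(36)) = ½(16807.0 + 6.04662e+07) = 3.02415e+07.
So far: 3.93019e+08.
Correction k=1: B_{2}/2! · (f^{(1)}(36) − f^{(1)}(7)) = 1/12 · (8.39808e+06 − 12005.0) = 698840.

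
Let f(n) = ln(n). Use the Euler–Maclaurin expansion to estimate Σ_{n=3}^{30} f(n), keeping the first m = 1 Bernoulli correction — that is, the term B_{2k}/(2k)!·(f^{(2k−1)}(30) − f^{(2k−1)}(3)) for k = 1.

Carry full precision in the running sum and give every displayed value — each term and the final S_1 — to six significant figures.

Integral: ∫_3^30 ln(x) dx = 71.7401.
Endpoint term: (f(3) + f(30))/2 = (1.09861 + 3.40120)/2 = 2.24990.
So far: 73.9900.
k=1: B_{2}/(2)! × [f^{(1)}(30) − f^{(1)}(3)] = 1/12 × (0.0333333 − 0.333333) = -0.0250000.

S_1 ≈ 73.9650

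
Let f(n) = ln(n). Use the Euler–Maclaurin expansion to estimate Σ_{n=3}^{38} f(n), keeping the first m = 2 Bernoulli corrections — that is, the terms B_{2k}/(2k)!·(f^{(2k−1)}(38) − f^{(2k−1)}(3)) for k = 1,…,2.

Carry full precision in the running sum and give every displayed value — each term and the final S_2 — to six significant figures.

The integral term ∫_3^38 ln(x) dx = 99.9324.
½[f(3) + f(38)] = ½[1.09861 + 3.63759] = 2.36810.
Integral + boundary = 102.301.
Correction k=1: B_{2}/2! · (f^{(1)}(38) − f^{(1)}(3)) = 1/12 · (0.0263158 − 0.333333) = -0.0255848.
After k=1: 102.275.
Correction k=2: B_{4}/4! · (f^{(3)}(38) − f^{(3)}(3)) = −1/720 · (3.64485e-05 − 0.0740741) = 0.000102830.

S_2 ≈ 102.275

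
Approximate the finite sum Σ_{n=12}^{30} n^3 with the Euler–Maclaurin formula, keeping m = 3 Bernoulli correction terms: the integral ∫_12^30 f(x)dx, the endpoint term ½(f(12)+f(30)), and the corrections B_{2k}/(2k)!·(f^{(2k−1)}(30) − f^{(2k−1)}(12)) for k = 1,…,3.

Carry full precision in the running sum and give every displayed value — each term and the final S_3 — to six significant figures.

∫_12^30 x^3 dx evaluates to 197316.
Endpoint term: (f(12) + f(30))/2 = (1728.00 + 27000.0)/2 = 14364.0.
Integral + boundary = 211680.
k=1: B_{2}/(2)! × [f^{(1)}(30) − f^{(1)}(12)] = 1/12 × (2700.00 − 432.000) = 189.000.
Running total after k=1: 211869.
k=2: B_{4}/(4)! × [f^{(3)}(30) − f^{(3)}(12)] = −1/720 × (6.00000 − 6.00000) = 0.00000.
Running total after k=2: 211869.
k=3: B_{6}/(6)! × [f^{(5)}(30) − f^{(5)}(12)] = 1/30240 × (0.00000 − 0.00000) = 0.00000.

S_3 ≈ 211869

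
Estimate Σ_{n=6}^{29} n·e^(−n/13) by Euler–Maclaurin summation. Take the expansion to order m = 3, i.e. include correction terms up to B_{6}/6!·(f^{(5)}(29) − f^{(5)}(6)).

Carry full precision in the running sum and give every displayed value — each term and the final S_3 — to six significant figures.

S_3 ≈ 100.432

∫_6^29 x·e^(−x/13) dx evaluates to 97.0220.
Boundary: ½(f(6) + f(29)) = ½(3.78188 + 3.11593) = 3.44890.
So far: 100.471.
Correction k=1: B_{2}/2! · (f^{(1)}(29) − f^{(1)}(6)) = 1/12 · (-0.132241 − 0.339399) = -0.0393034.
After k=1: 100.432.
Correction k=2: B_{4}/4! · (f^{(3)}(29) − f^{(3)}(6)) = −1/720 · (0.000489057 − 0.00946761) = 1.24702e-05.
After k=2: 100.432.
Correction k=3: B_{6}/6! · (f^{(5)}(29) − f^{(5)}(6)) = 1/30240 · (1.04178e-05 − 0.000100159) = -2.96765e-09.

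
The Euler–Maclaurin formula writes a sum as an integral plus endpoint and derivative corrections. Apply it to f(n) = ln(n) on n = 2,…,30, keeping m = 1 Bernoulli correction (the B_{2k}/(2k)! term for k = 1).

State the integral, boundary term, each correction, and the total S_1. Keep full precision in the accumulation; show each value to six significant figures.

Integral: ∫_2^30 ln(x) dx = 72.6496.
Boundary: ½(f(2) + f(30)) = ½(0.693147 + 3.40120) = 2.04717.
So far: 74.6968.
Order-1 term: 1/12 · (0.0333333 − 0.500000) = -0.0388889.

S_1 ≈ 74.6579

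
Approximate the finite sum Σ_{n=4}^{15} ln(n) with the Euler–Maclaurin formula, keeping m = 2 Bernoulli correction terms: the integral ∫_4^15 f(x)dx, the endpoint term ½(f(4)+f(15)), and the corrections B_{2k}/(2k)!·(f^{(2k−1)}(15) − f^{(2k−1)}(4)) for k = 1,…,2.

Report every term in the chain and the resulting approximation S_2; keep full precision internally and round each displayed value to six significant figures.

S_2 ≈ 26.1075

Integral: ∫_4^15 ln(x) dx = 24.0756.
Endpoint term: (f(4) + f(15))/2 = (1.38629 + 2.70805)/2 = 2.04717.
Running total after boundary: 26.1227.
Correction k=1: B_{2}/2! · (f^{(1)}(15) − f^{(1)}(4)) = 1/12 · (0.0666667 − 0.250000) = -0.0152778.
After k=1: 26.1075.
Correction k=2: B_{4}/4! · (f^{(3)}(15) − f^{(3)}(4)) = −1/720 · (0.000592593 − 0.0312500) = 4.25797e-05.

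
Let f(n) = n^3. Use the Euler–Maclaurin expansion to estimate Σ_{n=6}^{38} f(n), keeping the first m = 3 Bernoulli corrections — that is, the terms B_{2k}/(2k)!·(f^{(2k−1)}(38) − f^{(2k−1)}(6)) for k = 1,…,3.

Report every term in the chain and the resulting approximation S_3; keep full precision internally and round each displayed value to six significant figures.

S_3 ≈ 548856

Integral: ∫_6^38 x^3 dx = 520960.
Endpoint term: (f(6) + f(38))/2 = (216.000 + 54872.0)/2 = 27544.0.
Running total after boundary: 548504.
Order-1 term: 1/12 · (4332.00 − 108.000) = 352.000.
After k=1: 548856.
Order-2 term: −1/720 · (6.00000 − 6.00000) = 0.00000.
After k=2: 548856.
Order-3 term: 1/30240 · (0.00000 − 0.00000) = 0.00000.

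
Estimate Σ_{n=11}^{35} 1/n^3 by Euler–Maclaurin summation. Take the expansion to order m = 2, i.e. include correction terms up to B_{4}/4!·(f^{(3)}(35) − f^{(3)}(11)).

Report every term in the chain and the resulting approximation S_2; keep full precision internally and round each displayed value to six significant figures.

S_2 ≈ 0.00412825

The integral term ∫_11^35 1/x^3 dx = 0.00372407.
Endpoint term: (f(11) + f(35))/2 = (0.000751315 + 2.33236e-05)/2 = 0.000387319.
Running total after boundary: 0.00411139.
Order-1 term: 1/12 · (-1.99917e-06 − (-0.000204904)) = 1.69087e-05.
Running total after k=1: 0.00412830.
Order-2 term: −1/720 · (-3.26395e-08 − (-3.38684e-05)) = -4.69942e-08.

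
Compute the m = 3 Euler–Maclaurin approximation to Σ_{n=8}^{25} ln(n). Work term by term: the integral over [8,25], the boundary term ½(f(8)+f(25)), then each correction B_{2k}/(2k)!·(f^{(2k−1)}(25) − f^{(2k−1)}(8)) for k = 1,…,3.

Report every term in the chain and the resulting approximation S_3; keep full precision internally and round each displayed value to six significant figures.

∫_8^25 ln(x) dx evaluates to 46.8364.
Endpoint term: (f(8) + f(25))/2 = (2.07944 + 3.21888)/2 = 2.64916.
Integral + boundary = 49.4855.
Order-1 term: 1/12 · (0.0400000 − 0.125000) = -0.00708333.
Running total after k=1: 49.4784.
Order-2 term: −1/720 · (0.000128000 − 0.00390625) = 5.24757e-06.
Running total after k=2: 49.4784.
Order-3 term: 1/30240 · (2.45760e-06 − 0.000732422) = -2.41390e-08.

S_3 ≈ 49.4784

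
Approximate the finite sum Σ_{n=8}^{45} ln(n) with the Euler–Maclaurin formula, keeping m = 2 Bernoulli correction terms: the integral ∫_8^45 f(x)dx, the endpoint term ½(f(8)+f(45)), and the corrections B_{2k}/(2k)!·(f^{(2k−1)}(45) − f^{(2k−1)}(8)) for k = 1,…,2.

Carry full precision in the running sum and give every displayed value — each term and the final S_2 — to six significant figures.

S_2 ≈ 120.599

Integral: ∫_8^45 ln(x) dx = 117.664.
Endpoint term: (f(8) + f(45))/2 = (2.07944 + 3.80666)/2 = 2.94305.
Running total after boundary: 120.607.
Order-1 term: 1/12 · (0.0222222 − 0.125000) = -0.00856481.
After k=1: 120.599.
Order-2 term: −1/720 · (2.19479e-05 − 0.00390625) = 5.39486e-06.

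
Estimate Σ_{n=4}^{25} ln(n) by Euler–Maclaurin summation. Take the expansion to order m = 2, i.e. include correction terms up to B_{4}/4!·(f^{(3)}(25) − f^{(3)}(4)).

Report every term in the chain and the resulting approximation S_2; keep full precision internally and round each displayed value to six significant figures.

S_2 ≈ 56.2118

∫_4^25 ln(x) dx evaluates to 53.9267.
Boundary: ½(f(4) + f(25)) = ½(1.38629 + 3.21888) = 2.30259.
Running total after boundary: 56.2293.
Correction k=1: B_{2}/2! · (f^{(1)}(25) − f^{(1)}(4)) = 1/12 · (0.0400000 − 0.250000) = -0.0175000.
Partial sum through k=1: 56.2118.
Correction k=2: B_{4}/4! · (f^{(3)}(25) − f^{(3)}(4)) = −1/720 · (0.000128000 − 0.0312500) = 4.32250e-05.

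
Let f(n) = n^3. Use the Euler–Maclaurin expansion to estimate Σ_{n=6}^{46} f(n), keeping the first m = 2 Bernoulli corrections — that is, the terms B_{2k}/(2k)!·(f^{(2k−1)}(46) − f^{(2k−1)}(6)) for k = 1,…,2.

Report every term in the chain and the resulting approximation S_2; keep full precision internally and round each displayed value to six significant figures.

The integral term ∫_6^46 x^3 dx = 1.11904e+06.
½[f(6) + f(46)] = ½[216.000 + 97336.0] = 48776.0.
Running total after boundary: 1.16782e+06.
Correction k=1: B_{2}/2! · (f^{(1)}(46) − f^{(1)}(6)) = 1/12 · (6348.00 − 108.000) = 520.000.
After k=1: 1.16834e+06.
Correction k=2: B_{4}/4! · (f^{(3)}(46) − f^{(3)}(6)) = −1/720 · (6.00000 − 6.00000) = 0.00000.

S_2 ≈ 1.16834e+06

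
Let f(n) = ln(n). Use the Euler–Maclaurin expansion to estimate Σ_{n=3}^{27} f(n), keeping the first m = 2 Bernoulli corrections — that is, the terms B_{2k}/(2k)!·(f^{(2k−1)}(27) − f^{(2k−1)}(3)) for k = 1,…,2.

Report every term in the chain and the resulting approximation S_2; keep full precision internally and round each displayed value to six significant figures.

Integral: ∫_3^27 ln(x) dx = 61.6918.
Endpoint term: (f(3) + f(27))/2 = (1.09861 + 3.29584)/2 = 2.19722.
Integral + boundary = 63.8890.
Correction k=1: B_{2}/2! · (f^{(1)}(27) − f^{(1)}(3)) = 1/12 · (0.0370370 − 0.333333) = -0.0246914.
Running total after k=1: 63.8643.
Correction k=2: B_{4}/4! · (f^{(3)}(27) − f^{(3)}(3)) = −1/720 · (0.000101611 − 0.0740741) = 0.000102740.

S_2 ≈ 63.8644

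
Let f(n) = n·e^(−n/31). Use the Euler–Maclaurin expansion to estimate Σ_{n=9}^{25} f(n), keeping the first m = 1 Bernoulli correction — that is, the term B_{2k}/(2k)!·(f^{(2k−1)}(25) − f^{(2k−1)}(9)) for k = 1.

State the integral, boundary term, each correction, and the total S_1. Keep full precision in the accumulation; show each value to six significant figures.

S_1 ≈ 161.438

Integral: ∫_9^25 x·e^(−x/31) dx = 152.529.
Boundary: ½(f(9) + f(25)) = ½(6.73220 + 11.1610) = 8.94659.
So far: 161.475.
Order-1 term: 1/12 · (0.0864076 − 0.530854) = -0.0370372.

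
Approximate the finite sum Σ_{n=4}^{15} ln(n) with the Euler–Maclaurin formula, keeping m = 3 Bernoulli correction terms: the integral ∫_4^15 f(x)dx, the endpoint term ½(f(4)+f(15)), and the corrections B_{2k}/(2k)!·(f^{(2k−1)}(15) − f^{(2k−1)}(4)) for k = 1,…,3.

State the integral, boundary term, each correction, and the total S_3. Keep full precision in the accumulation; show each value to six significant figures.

S_3 ≈ 26.1075

The integral term ∫_4^15 ln(x) dx = 24.0756.
Endpoint term: (f(4) + f(15))/2 = (1.38629 + 2.70805)/2 = 2.04717.
Running total after boundary: 26.1227.
Correction k=1: B_{2}/2! · (f^{(1)}(15) − f^{(1)}(4)) = 1/12 · (0.0666667 − 0.250000) = -0.0152778.
Partial sum through k=1: 26.1075.
Correction k=2: B_{4}/4! · (f^{(3)}(15) − f^{(3)}(4)) = −1/720 · (0.000592593 − 0.0312500) = 4.25797e-05.
Partial sum through k=2: 26.1075.
Correction k=3: B_{6}/6! · (f^{(5)}(15) − f^{(5)}(4)) = 1/30240 · (3.16049e-05 − 0.0234375) = -7.74004e-07.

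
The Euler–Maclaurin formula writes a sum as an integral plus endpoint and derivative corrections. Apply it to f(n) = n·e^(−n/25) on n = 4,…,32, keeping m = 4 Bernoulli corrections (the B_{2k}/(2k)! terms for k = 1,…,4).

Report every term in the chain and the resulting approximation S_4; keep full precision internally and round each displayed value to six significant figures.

S_4 ≈ 227.688

The integral term ∫_4^32 x·e^(−x/25) dx = 221.601.
Endpoint term: (f(4) + f(32))/2 = (3.40858 + 8.89719)/2 = 6.15288.
So far: 227.754.
Order-1 term: 1/12 · (-0.0778504 − 0.715801) = -0.0661376.
Partial sum through k=1: 227.688.
Order-2 term: −1/720 · (0.000765159 − 0.00387214) = 4.31525e-06.
Partial sum through k=2: 227.688.
Order-3 term: 1/30240 · (2.64780e-06 − 1.05584e-05) = -2.61594e-10.
Partial sum through k=3: 227.688.
Order-4 term: −1/1209600 · (6.51417e-09 − 2.38742e-08) = 1.43519e-14.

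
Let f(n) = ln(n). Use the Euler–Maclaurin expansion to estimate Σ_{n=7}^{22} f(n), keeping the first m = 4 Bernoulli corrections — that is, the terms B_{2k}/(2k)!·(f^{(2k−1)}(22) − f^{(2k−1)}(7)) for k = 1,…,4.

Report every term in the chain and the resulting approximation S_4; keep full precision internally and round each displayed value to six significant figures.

S_4 ≈ 41.8919

∫_7^22 ln(x) dx evaluates to 39.3816.
½[f(7) + f(22)] = ½[1.94591 + 3.09104] = 2.51848.
So far: 41.9000.
k=1: B_{2}/(2)! × [f^{(1)}(22) − f^{(1)}(7)] = 1/12 × (0.0454545 − 0.142857) = -0.00811688.
After k=1: 41.8919.
k=2: B_{4}/(4)! × [f^{(3)}(22) − f^{(3)}(7)] = −1/720 × (0.000187829 − 0.00583090) = 7.83760e-06.
After k=2: 41.8919.
k=3: B_{6}/(6)! × [f^{(5)}(22) − f^{(5)}(7)] = 1/30240 × (4.65691e-06 − 0.00142798) = -4.70674e-08.
After k=3: 41.8919.
k=4: B_{8}/(8)! × [f^{(7)}(22) − f^{(7)}(7)] = −1/1209600 × (2.88651e-07 − 0.000874271) = 7.22539e-10.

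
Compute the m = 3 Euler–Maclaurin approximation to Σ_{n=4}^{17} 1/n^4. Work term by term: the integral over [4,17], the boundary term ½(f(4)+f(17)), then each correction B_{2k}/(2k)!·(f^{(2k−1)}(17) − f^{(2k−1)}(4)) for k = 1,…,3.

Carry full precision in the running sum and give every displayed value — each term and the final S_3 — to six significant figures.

S_3 ≈ 0.00741556

Integral: ∫_4^17 1/x^4 dx = 0.00514049.
½[f(4) + f(17)] = ½[0.00390625 + 1.19730e-05] = 0.00195911.
Running total after boundary: 0.00709960.
k=1: B_{2}/(2)! × [f^{(1)}(17) − f^{(1)}(4)] = 1/12 × (-2.81719e-06 − (-0.00390625)) = 0.000325286.
Running total after k=1: 0.00742488.
k=2: B_{4}/(4)! × [f^{(3)}(17) − f^{(3)}(4)] = −1/720 × (-2.92441e-07 − (-0.00732422)) = -1.01721e-05.
Running total after k=2: 0.00741471.
k=3: B_{6}/(6)! × [f^{(5)}(17) − f^{(5)}(4)] = 1/30240 × (-5.66668e-08 − (-0.0256348)) = 8.47709e-07.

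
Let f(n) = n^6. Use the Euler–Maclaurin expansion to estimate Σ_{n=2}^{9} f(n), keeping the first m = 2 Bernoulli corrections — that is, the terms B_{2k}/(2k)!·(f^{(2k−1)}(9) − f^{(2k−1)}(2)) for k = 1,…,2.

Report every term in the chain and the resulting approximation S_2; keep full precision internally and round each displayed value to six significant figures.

S_2 ≈ 978404

Integral: ∫_2^9 x^6 dx = 683263.
Boundary: ½(f(2) + f(9)) = ½(64.0000 + 531441) = 265752.
So far: 949016.
Correction k=1: B_{2}/2! · (f^{(1)}(9) − f^{(1)}(2)) = 1/12 · (354294 − 192.000) = 29508.5.
After k=1: 978524.
Correction k=2: B_{4}/4! · (f^{(3)}(9) − f^{(3)}(2)) = −1/720 · (87480.0 − 960.000) = -120.167.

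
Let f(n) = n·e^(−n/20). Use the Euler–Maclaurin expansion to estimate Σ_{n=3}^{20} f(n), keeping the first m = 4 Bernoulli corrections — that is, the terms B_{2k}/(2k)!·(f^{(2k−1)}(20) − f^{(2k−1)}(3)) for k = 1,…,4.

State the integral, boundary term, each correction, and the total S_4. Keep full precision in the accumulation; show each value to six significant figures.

∫_3^20 x·e^(−x/20) dx evaluates to 101.622.
Boundary: ½(f(3) + f(20)) = ½(2.58212 + 7.35759) = 4.96986.
So far: 106.592.
k=1: B_{2}/(2)! × [f^{(1)}(20) − f^{(1)}(3)] = 1/12 × (0.00000 − 0.731602) = -0.0609668.
Partial sum through k=1: 106.531.
k=2: B_{4}/(4)! × [f^{(3)}(20) − f^{(3)}(3)] = −1/720 × (0.00183940 − 0.00613254) = 5.96270e-06.
Partial sum through k=2: 106.531.
k=3: B_{6}/(6)! × [f^{(5)}(20) − f^{(5)}(3)] = 1/30240 × (9.19699e-06 − 2.60902e-05) = -5.58638e-10.
Partial sum through k=3: 106.531.
k=4: B_{8}/(8)! × [f^{(7)}(20) − f^{(7)}(3)] = −1/1209600 × (3.44887e-08 − 9.21227e-08) = 4.76471e-14.

S_4 ≈ 106.531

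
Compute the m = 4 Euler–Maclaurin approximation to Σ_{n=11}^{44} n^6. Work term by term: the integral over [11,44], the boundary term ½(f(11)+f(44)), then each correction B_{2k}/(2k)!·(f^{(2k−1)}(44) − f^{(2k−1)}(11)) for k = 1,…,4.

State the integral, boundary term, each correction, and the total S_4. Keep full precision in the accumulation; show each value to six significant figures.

∫_11^44 x^6 dx evaluates to 4.56083e+10.
½[f(11) + f(44)] = ½[1.77156e+06 + 7.25631e+09] = 3.62904e+09.
Running total after boundary: 4.92374e+10.
k=1: B_{2}/(2)! × [f^{(1)}(44) − f^{(1)}(11)] = 1/12 × (9.89497e+08 − 966306) = 8.23776e+07.
After k=1: 4.93198e+10.
k=2: B_{4}/(4)! × [f^{(3)}(44) − f^{(3)}(11)] = −1/720 × (1.02221e+07 − 159720) = -13975.5.
After k=2: 4.93197e+10.
k=3: B_{6}/(6)! × [f^{(5)}(44) − f^{(5)}(11)] = 1/30240 × (31680.0 − 7920.00) = 0.785714.
After k=3: 4.93197e+10.
k=4: B_{8}/(8)! × [f^{(7)}(44) − f^{(7)}(11)] = −1/1209600 × (0.00000 − 0.00000) = 0.00000.

S_4 ≈ 4.93197e+10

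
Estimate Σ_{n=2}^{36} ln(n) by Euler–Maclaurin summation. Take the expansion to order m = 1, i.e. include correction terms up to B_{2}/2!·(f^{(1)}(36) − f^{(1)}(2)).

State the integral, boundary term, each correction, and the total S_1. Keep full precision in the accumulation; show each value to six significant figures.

The integral term ∫_2^36 ln(x) dx = 93.6204.
Boundary: ½(f(2) + f(36)) = ½(0.693147 + 3.58352) = 2.13833.
So far: 95.7587.
Correction k=1: B_{2}/2! · (f^{(1)}(36) − f^{(1)}(2)) = 1/12 · (0.0277778 − 0.500000) = -0.0393519.

S_1 ≈ 95.7194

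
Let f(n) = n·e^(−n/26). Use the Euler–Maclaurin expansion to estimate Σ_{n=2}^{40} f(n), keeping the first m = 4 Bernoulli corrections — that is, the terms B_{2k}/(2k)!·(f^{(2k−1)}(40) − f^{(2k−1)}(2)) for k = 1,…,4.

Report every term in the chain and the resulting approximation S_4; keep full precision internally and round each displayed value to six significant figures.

S_4 ≈ 310.795

∫_2^40 x·e^(−x/26) dx evaluates to 305.655.
½[f(2) + f(40)] = ½[1.85192 + 8.58845] = 5.22018.
Running total after boundary: 310.875.
Order-1 term: 1/12 · (-0.115614 − 0.854733) = -0.0808623.
Partial sum through k=1: 310.795.
Order-2 term: −1/720 · (0.000464214 − 0.00400393) = 4.91627e-06.
Partial sum through k=2: 310.795.
Order-3 term: 1/30240 · (1.62641e-06 − 9.97553e-06) = -2.76095e-10.
Partial sum through k=3: 310.795.
Order-4 term: −1/1209600 · (3.79603e-09 − 2.07516e-08) = 1.40175e-14.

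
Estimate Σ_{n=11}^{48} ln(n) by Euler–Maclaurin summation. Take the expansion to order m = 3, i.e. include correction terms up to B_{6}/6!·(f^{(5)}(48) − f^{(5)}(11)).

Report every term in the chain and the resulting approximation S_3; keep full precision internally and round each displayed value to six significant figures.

S_3 ≈ 125.570

Integral: ∫_11^48 ln(x) dx = 122.441.
Boundary: ½(f(11) + f(48)) = ½(2.39790 + 3.87120) = 3.13455.
Running total after boundary: 125.575.
Order-1 term: 1/12 · (0.0208333 − 0.0909091) = -0.00583965.
Partial sum through k=1: 125.570.
Order-2 term: −1/720 · (1.80845e-05 − 0.00150263) = 2.06187e-06.
Partial sum through k=2: 125.570.
Order-3 term: 1/30240 · (9.41901e-08 − 0.000149021) = -4.92483e-09.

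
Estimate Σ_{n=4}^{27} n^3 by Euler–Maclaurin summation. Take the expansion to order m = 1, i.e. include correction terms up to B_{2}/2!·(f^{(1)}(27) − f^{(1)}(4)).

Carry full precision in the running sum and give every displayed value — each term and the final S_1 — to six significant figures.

S_1 ≈ 142848

The integral term ∫_4^27 x^3 dx = 132796.
Boundary: ½(f(4) + f(27)) = ½(64.0000 + 19683.0) = 9873.50.
Running total after boundary: 142670.
k=1: B_{2}/(2)! × [f^{(1)}(27) − f^{(1)}(4)] = 1/12 × (2187.00 − 48.0000) = 178.250.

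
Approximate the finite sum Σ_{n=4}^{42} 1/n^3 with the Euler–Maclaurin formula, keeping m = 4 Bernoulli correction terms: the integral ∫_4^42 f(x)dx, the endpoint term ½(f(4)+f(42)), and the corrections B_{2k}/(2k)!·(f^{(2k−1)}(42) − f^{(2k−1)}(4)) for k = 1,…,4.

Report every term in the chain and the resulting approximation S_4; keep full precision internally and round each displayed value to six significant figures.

Integral: ∫_4^42 1/x^3 dx = 0.0309666.
Endpoint term: (f(4) + f(42))/2 = (0.0156250 + 1.34975e-05)/2 = 0.00781925.
Integral + boundary = 0.0387858.
k=1: B_{2}/(2)! × [f^{(1)}(42) − f^{(1)}(4)] = 1/12 × (-9.64104e-07 − (-0.0117188)) = 0.000976482.
Partial sum through k=1: 0.0397623.
k=2: B_{4}/(4)! × [f^{(3)}(42) − f^{(3)}(4)] = −1/720 × (-1.09309e-08 − (-0.0146484)) = -2.03450e-05.
Partial sum through k=2: 0.0397419.
k=3: B_{6}/(6)! × [f^{(5)}(42) − f^{(5)}(4)] = 1/30240 × (-2.60259e-10 − (-0.0384521)) = 1.27157e-06.
Partial sum through k=3: 0.0397432.
k=4: B_{8}/(8)! × [f^{(7)}(42) − f^{(7)}(4)] = −1/1209600 × (-1.06228e-11 − (-0.173035)) = -1.43051e-07.

S_4 ≈ 0.0397431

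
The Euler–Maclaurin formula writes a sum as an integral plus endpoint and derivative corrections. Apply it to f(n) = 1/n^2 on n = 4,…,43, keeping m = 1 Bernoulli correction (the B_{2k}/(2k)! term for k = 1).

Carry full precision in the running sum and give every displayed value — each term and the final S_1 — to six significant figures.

∫_4^43 1/x^2 dx evaluates to 0.226744.
½[f(4) + f(43)] = ½[0.0625000 + 0.000540833] = 0.0315204.
Integral + boundary = 0.258265.
k=1: B_{2}/(2)! × [f^{(1)}(43) − f^{(1)}(4)] = 1/12 × (-2.51550e-05 − (-0.0312500)) = 0.00260207.

S_1 ≈ 0.260867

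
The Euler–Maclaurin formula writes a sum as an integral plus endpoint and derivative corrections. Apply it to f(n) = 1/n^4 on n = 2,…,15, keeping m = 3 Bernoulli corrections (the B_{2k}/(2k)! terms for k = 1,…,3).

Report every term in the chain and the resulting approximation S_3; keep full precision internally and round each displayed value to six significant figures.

S_3 ≈ 0.0823760

∫_2^15 1/x^4 dx evaluates to 0.0415679.
½[f(2) + f(15)] = ½[0.0625000 + 1.97531e-05] = 0.0312599.
Integral + boundary = 0.0728278.
Order-1 term: 1/12 · (-5.26749e-06 − (-0.125000)) = 0.0104162.
Partial sum through k=1: 0.0832440.
Order-2 term: −1/720 · (-7.02332e-07 − (-0.937500)) = -0.00130208.
Partial sum through k=2: 0.0819419.
Order-3 term: 1/30240 · (-1.74803e-07 − (-13.1250)) = 0.000434028.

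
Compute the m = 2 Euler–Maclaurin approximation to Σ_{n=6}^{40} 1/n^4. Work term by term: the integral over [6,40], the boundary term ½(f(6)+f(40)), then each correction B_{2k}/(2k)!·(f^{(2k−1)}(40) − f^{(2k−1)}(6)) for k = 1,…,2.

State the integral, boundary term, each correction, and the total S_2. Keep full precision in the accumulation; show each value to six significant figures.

∫_6^40 1/x^4 dx evaluates to 0.00153800.
Endpoint term: (f(6) + f(40))/2 = (0.000771605 + 3.90625e-07)/2 = 0.000385998.
Running total after boundary: 0.00192400.
Order-1 term: 1/12 · (-3.90625e-08 − (-0.000514403)) = 4.28637e-05.
After k=1: 0.00196686.
Order-2 term: −1/720 · (-7.32422e-10 − (-0.000428669)) = -5.95373e-07.

S_2 ≈ 0.00196627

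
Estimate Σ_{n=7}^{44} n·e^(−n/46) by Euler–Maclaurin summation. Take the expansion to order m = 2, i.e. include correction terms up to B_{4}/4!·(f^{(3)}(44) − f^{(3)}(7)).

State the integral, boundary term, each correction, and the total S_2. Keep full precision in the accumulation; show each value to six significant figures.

S_2 ≈ 514.549

The integral term ∫_7^44 x·e^(−x/46) dx = 503.149.
Boundary: ½(f(7) + f(44)) = ½(6.01187 + 16.9060) = 11.4589.
So far: 514.608.
Order-1 term: 1/12 · (0.0167055 − 0.728146) = -0.0592867.
Partial sum through k=1: 514.549.
Order-2 term: −1/720 · (0.000371058 − 0.00115587) = 1.09002e-06.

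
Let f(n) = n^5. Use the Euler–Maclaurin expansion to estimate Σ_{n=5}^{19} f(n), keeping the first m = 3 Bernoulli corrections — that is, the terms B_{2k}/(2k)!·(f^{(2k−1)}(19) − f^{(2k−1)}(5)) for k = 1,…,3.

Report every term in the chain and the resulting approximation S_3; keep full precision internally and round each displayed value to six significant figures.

The integral term ∫_5^19 x^5 dx = 7.83838e+06.
Endpoint term: (f(5) + f(19))/2 = (3125.00 + 2.47610e+06)/2 = 1.23961e+06.
Running total after boundary: 9.07799e+06.
Order-1 term: 1/12 · (651605 − 3125.00) = 54040.0.
Partial sum through k=1: 9.13203e+06.
Order-2 term: −1/720 · (21660.0 − 1500.00) = -28.0000.
Partial sum through k=2: 9.13200e+06.
Order-3 term: 1/30240 · (120.000 − 120.000) = 0.00000.

S_3 ≈ 9.13200e+06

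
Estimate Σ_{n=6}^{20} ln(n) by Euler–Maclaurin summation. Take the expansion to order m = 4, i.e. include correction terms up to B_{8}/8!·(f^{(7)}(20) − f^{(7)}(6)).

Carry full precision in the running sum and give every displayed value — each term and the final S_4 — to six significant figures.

Integral: ∫_6^20 ln(x) dx = 35.1641.
½[f(6) + f(20)] = ½[1.79176 + 2.99573] = 2.39375.
So far: 37.5578.
k=1: B_{2}/(2)! × [f^{(1)}(20) − f^{(1)}(6)] = 1/12 × (0.0500000 − 0.166667) = -0.00972222.
Running total after k=1: 37.5481.
k=2: B_{4}/(4)! × [f^{(3)}(20) − f^{(3)}(6)] = −1/720 × (0.000250000 − 0.00925926) = 1.25129e-05.
Running total after k=2: 37.5481.
k=3: B_{6}/(6)! × [f^{(5)}(20) − f^{(5)}(6)] = 1/30240 × (7.50000e-06 − 0.00308642) = -1.01816e-07.
Running total after k=3: 37.5481.
k=4: B_{8}/(8)! × [f^{(7)}(20) − f^{(7)}(6)] = −1/1209600 × (5.62500e-07 − 0.00257202) = 2.12587e-09.

S_4 ≈ 37.5481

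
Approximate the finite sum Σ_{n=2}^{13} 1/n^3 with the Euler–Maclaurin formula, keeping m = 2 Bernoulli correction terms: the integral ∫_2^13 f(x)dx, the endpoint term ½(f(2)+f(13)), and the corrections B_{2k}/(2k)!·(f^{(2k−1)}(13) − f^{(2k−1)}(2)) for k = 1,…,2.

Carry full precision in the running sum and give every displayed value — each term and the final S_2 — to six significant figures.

S_2 ≈ 0.199083

∫_2^13 1/x^3 dx evaluates to 0.122041.
Boundary: ½(f(2) + f(13)) = ½(0.125000 + 0.000455166) = 0.0627276.
So far: 0.184769.
Correction k=1: B_{2}/2! · (f^{(1)}(13) − f^{(1)}(2)) = 1/12 · (-0.000105038 − (-0.187500)) = 0.0156162.
After k=1: 0.200385.
Correction k=2: B_{4}/4! · (f^{(3)}(13) − f^{(3)}(2)) = −1/720 · (-1.24306e-05 − (-0.937500)) = -0.00130207.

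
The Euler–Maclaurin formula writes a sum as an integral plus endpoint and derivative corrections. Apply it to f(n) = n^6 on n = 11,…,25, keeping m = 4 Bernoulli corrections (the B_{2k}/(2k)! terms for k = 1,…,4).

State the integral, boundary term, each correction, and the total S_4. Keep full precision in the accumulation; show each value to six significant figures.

∫_11^25 x^6 dx evaluates to 8.69147e+08.
½[f(11) + f(25)] = ½[1.77156e+06 + 2.44141e+08] = 1.22956e+08.
Integral + boundary = 9.92103e+08.
Correction k=1: B_{2}/2! · (f^{(1)}(25) − f^{(1)}(11)) = 1/12 · (5.85938e+07 − 966306) = 4.80229e+06.
Partial sum through k=1: 9.96905e+08.
Correction k=2: B_{4}/4! · (f^{(3)}(25) − f^{(3)}(11)) = −1/720 · (1.87500e+06 − 159720) = -2382.33.
Partial sum through k=2: 9.96903e+08.
Correction k=3: B_{6}/6! · (f^{(5)}(25) − f^{(5)}(11)) = 1/30240 · (18000.0 − 7920.00) = 0.333333.
Partial sum through k=3: 9.96903e+08.
Correction k=4: B_{8}/8! · (f^{(7)}(25) − f^{(7)}(11)) = −1/1209600 · (0.00000 − 0.00000) = 0.00000.

S_4 ≈ 9.96903e+08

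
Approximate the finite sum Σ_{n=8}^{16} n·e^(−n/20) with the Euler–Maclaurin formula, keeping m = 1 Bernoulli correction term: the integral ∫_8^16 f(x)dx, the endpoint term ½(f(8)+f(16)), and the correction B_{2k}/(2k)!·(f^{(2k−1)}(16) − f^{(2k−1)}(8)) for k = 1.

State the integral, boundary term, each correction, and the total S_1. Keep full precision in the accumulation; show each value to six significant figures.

Integral: ∫_8^16 x·e^(−x/20) dx = 51.8624.
Boundary: ½(f(8) + f(16)) = ½(5.36256 + 7.18926) = 6.27591.
Running total after boundary: 58.1383.
Order-1 term: 1/12 · (0.0898658 − 0.402192) = -0.0260272.

S_1 ≈ 58.1123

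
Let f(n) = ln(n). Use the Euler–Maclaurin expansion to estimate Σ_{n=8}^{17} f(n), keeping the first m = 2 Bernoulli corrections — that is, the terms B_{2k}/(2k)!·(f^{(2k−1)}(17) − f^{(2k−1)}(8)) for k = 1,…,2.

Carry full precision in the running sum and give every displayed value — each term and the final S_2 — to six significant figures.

S_2 ≈ 24.9799

Integral: ∫_8^17 ln(x) dx = 22.5291.
½[f(8) + f(17)] = ½[2.07944 + 2.83321] = 2.45633.
So far: 24.9854.
Order-1 term: 1/12 · (0.0588235 − 0.125000) = -0.00551471.
After k=1: 24.9799.
Order-2 term: −1/720 · (0.000407083 − 0.00390625) = 4.85995e-06.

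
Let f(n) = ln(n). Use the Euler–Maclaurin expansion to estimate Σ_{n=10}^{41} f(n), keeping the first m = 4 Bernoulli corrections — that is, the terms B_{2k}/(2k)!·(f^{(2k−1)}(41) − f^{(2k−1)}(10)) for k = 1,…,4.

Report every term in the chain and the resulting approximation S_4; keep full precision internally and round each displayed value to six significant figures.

S_4 ≈ 101.232

The integral term ∫_10^41 ln(x) dx = 98.2306.
Boundary: ½(f(10) + f(41)) = ½(2.30259 + 3.71357) = 3.00808.
Integral + boundary = 101.239.
Order-1 term: 1/12 · (0.0243902 − 0.100000) = -0.00630081.
Running total after k=1: 101.232.
Order-2 term: −1/720 · (2.90187e-05 − 0.00200000) = 2.73747e-06.
Running total after k=2: 101.232.
Order-3 term: 1/30240 · (2.07153e-07 − 0.000240000) = -7.92966e-09.
Running total after k=3: 101.232.
Order-4 term: −1/1209600 · (3.69697e-09 − 7.20000e-05) = 5.95208e-11.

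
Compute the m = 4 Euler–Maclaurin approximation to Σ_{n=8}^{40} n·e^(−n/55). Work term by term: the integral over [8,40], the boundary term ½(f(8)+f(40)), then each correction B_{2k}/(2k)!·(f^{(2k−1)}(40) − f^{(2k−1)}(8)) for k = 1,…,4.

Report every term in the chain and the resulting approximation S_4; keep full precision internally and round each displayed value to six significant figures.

S_4 ≈ 484.162

The integral term ∫_8^40 x·e^(−x/55) dx = 471.089.
½[f(8) + f(40)] = ½[6.91703 + 19.3290] = 13.1230.
So far: 484.212.
k=1: B_{2}/(2)! × [f^{(1)}(40) − f^{(1)}(8)] = 1/12 × (0.131789 − 0.738865) = -0.0505897.
After k=1: 484.162.
k=2: B_{4}/(4)! × [f^{(3)}(40) − f^{(3)}(8)] = −1/720 × (0.000363054 − 0.000815909) = 6.28964e-07.
After k=2: 484.162.
k=3: B_{6}/(6)! × [f^{(5)}(40) − f^{(5)}(8)] = 1/30240 × (2.25634e-07 − 4.58699e-07) = -7.70718e-12.
After k=3: 484.162.
k=4: B_{8}/(8)! × [f^{(7)}(40) − f^{(7)}(8)] = −1/1209600 × (1.09504e-10 − 2.14108e-10) = 8.64780e-17.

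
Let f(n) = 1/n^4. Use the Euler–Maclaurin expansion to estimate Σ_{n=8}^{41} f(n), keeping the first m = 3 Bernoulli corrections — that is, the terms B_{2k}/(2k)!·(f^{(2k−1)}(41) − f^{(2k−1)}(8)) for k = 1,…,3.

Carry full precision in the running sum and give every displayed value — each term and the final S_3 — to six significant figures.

∫_8^41 1/x^4 dx evaluates to 0.000646205.
Boundary: ½(f(8) + f(41)) = ½(0.000244141 + 3.53887e-07) = 0.000122247.
Integral + boundary = 0.000768452.
Order-1 term: 1/12 · (-3.45256e-08 − (-0.000122070)) = 1.01696e-05.
Partial sum through k=1: 0.000778622.
Order-2 term: −1/720 · (-6.16161e-10 − (-5.72205e-05)) = -7.94720e-08.
Partial sum through k=2: 0.000778543.
Order-3 term: 1/30240 · (-2.05265e-11 − (-5.00679e-05)) = 1.65568e-09.

S_3 ≈ 0.000778544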